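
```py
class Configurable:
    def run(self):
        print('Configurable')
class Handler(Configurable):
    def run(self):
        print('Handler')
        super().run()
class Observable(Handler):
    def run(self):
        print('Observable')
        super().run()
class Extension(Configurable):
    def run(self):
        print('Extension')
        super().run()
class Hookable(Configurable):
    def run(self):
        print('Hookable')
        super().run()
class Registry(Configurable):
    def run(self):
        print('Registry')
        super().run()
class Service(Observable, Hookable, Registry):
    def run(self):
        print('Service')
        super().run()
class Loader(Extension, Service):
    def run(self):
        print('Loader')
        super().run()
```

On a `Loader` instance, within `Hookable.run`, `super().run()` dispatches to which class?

Registry

L[Loader] = Loader + merge(L[Extension], L[Service], [Extension Service])
  take Extension:  [Extension Configurable object] + [Service Observable Handler Hookable Registry Configurable object] + [Extension Service]
  take Service:  [Configurable object] + [Service Observable Handler Hookable Registry Configurable object] + [Service]
  take Observable:  [Configurable object] + [Observable Handler Hookable Registry Configurable object]
  take Handler:  [Configurable object] + [Handler Hookable Registry Configurable object]
  take Hookable:  [Configurable object] + [Hookable Registry Configurable object]
  take Registry:  [Configurable object] + [Registry Configurable object]
  take Configurable:  [Configurable object] + [Configurable object]
  take object:  [object] + [object]
MRO: Loader Extension Service Observable Handler Hookable Registry Configurable object
super() in Hookable.run on a Loader instance goes to the class after Hookable in Loader's MRO: Registry.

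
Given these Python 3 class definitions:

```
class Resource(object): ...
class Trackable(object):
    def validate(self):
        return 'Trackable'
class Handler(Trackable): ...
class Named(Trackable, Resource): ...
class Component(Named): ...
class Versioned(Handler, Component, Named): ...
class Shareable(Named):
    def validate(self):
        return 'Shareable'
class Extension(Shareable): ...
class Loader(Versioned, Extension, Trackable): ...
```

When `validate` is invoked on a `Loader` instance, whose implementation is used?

Shareable

L[Loader] = Loader + merge(L[Versioned], L[Extension], L[Trackable], [Versioned Extension Trackable])
  take Versioned:  [Versioned Handler Component Named Trackable Resource object] + [Extension Shareable Named Trackable Resource object] + [Trackable object] + [Versioned Extension Trackable]
  take Handler:  [Handler Component Named Trackable Resource object] + [Extension Shareable Named Trackable Resource object] + [Trackable object] + [Extension Trackable]
  take Component:  [Component Named Trackable Resource object] + [Extension Shareable Named Trackable Resource object] + [Trackable object] + [Extension Trackable]
  take Extension:  [Named Trackable Resource object] + [Extension Shareable Named Trackable Resource object] + [Trackable object] + [Extension Trackable]
  take Shareable:  [Named Trackable Resource object] + [Shareable Named Trackable Resource object] + [Trackable object] + [Trackable]
  take Named:  [Named Trackable Resource object] + [Named Trackable Resource object] + [Trackable object] + [Trackable]
  take Trackable:  [Trackable Resource object] + [Trackable Resource object] + [Trackable object] + [Trackable]
  take Resource:  [Resource object] + [Resource object] + [object]
  take object:  [object] + [object] + [object]
MRO: Loader Versioned Handler Component Extension Shareable Named Trackable Resource object
validate is defined in: Shareable, Trackable. First along the MRO is Shareable.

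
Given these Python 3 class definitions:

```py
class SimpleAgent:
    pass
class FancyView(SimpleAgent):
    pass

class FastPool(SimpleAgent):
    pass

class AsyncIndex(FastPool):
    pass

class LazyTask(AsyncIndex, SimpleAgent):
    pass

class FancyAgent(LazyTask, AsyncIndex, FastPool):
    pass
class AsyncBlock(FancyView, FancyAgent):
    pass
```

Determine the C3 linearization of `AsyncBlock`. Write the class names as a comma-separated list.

AsyncBlock, FancyView, FancyAgent, LazyTask, AsyncIndex, FastPool, SimpleAgent, object

L[AsyncBlock] = AsyncBlock + merge(L[FancyView], L[FancyAgent], [FancyView FancyAgent])
  take FancyView:  [FancyView SimpleAgent object] + [FancyAgent LazyTask AsyncIndex FastPool SimpleAgent object] + [FancyView FancyAgent]
  take FancyAgent:  [SimpleAgent object] + [FancyAgent LazyTask AsyncIndex FastPool SimpleAgent object] + [FancyAgent]
  take LazyTask:  [SimpleAgent object] + [LazyTask AsyncIndex FastPool SimpleAgent object]
  take AsyncIndex:  [SimpleAgent object] + [AsyncIndex FastPool SimpleAgent object]
  take FastPool:  [SimpleAgent object] + [FastPool SimpleAgent object]
  take SimpleAgent:  [SimpleAgent object] + [SimpleAgent object]
  take object:  [object] + [object]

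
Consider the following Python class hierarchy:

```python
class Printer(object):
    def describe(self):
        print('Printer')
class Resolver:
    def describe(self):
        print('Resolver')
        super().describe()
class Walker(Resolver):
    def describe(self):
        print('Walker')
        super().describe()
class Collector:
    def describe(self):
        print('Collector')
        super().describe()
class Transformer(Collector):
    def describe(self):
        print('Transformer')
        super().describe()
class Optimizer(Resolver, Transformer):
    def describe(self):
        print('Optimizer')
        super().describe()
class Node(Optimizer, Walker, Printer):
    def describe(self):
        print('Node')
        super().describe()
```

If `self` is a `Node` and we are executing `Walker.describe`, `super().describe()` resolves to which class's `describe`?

Resolver

L[Node] = Node + merge(L[Optimizer], L[Walker], L[Printer], [Optimizer Walker Printer])
  take Optimizer:  [Optimizer Resolver Transformer Collector object] + [Walker Resolver object] + [Printer object] + [Optimizer Walker Printer]
  take Walker:  [Resolver Transformer Collector object] + [Walker Resolver object] + [Printer object] + [Walker Printer]
  take Resolver:  [Resolver Transformer Collector object] + [Resolver object] + [Printer object] + [Printer]
  take Transformer:  [Transformer Collector object] + [object] + [Printer object] + [Printer]
  take Collector:  [Collector object] + [object] + [Printer object] + [Printer]
  take Printer:  [object] + [object] + [Printer object] + [Printer]
  take object:  [object] + [object] + [object]
MRO: Node Optimizer Walker Resolver Transformer Collector Printer object
super() in Walker.describe on a Node instance goes to the class after Walker in Node's MRO: Resolver.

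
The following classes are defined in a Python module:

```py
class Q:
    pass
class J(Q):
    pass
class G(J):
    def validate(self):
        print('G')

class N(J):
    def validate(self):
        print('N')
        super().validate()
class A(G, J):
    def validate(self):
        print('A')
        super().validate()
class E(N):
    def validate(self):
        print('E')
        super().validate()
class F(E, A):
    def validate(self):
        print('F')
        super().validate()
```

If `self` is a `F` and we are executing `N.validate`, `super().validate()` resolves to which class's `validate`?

L[F] = F + merge(L[E], L[A], [E A])
  take E:  [E N J Q object] + [A G J Q object] + [E A]
  take N:  [N J Q object] + [A G J Q object] + [A]
  take A:  [J Q object] + [A G J Q object] + [A]
  take G:  [J Q object] + [G J Q object]
  take J:  [J Q object] + [J Q object]
  take Q:  [Q object] + [Q object]
  take object:  [object] + [object]
MRO: F E N A G J Q object
super() in N.validate on a F instance goes to the class after N in F's MRO: A.

A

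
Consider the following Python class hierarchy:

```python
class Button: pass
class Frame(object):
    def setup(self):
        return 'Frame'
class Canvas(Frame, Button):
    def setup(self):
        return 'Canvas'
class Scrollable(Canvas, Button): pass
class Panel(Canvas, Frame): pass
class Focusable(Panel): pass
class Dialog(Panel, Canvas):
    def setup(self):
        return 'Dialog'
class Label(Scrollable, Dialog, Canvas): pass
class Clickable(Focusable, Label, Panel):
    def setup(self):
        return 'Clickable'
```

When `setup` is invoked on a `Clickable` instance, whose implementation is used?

Clickable

L[Clickable] = Clickable + merge(L[Focusable], L[Label], L[Panel], [Focusable Label Panel])
  take Focusable:  [Focusable Panel Canvas Frame Button object] + [Label Scrollable Dialog Panel Canvas Frame Button object] + [Panel Canvas Frame Button object] + [Focusable Label Panel]
  take Label:  [Panel Canvas Frame Button object] + [Label Scrollable Dialog Panel Canvas Frame Button object] + [Panel Canvas Frame Button object] + [Label Panel]
  take Scrollable:  [Panel Canvas Frame Button object] + [Scrollable Dialog Panel Canvas Frame Button object] + [Panel Canvas Frame Button object] + [Panel]
  take Dialog:  [Panel Canvas Frame Button object] + [Dialog Panel Canvas Frame Button object] + [Panel Canvas Frame Button object] + [Panel]
  take Panel:  [Panel Canvas Frame Button object] + [Panel Canvas Frame Button object] + [Panel Canvas Frame Button object] + [Panel]
  take Canvas:  [Canvas Frame Button object] + [Canvas Frame Button object] + [Canvas Frame Button object]
  take Frame:  [Frame Button object] + [Frame Button object] + [Frame Button object]
  take Button:  [Button object] + [Button object] + [Button object]
  take object:  [object] + [object] + [object]
MRO: Clickable Focusable Label Scrollable Dialog Panel Canvas Frame Button object
setup is defined in: Canvas, Clickable, Dialog, Frame. First along the MRO is Clickable.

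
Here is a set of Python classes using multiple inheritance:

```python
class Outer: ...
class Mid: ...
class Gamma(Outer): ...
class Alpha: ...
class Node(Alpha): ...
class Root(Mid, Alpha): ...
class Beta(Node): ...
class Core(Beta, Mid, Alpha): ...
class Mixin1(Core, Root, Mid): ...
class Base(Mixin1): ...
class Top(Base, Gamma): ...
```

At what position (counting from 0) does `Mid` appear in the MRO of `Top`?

L[Top] = Top + merge(L[Base], L[Gamma], [Base Gamma])
  take Base:  [Base Mixin1 Core Beta Node Root Mid Alpha object] + [Gamma Outer object] + [Base Gamma]
  take Mixin1:  [Mixin1 Core Beta Node Root Mid Alpha object] + [Gamma Outer object] + [Gamma]
  take Core:  [Core Beta Node Root Mid Alpha object] + [Gamma Outer object] + [Gamma]
  take Beta:  [Beta Node Root Mid Alpha object] + [Gamma Outer object] + [Gamma]
  take Node:  [Node Root Mid Alpha object] + [Gamma Outer object] + [Gamma]
  take Root:  [Root Mid Alpha object] + [Gamma Outer object] + [Gamma]
  take Mid:  [Mid Alpha object] + [Gamma Outer object] + [Gamma]
  take Alpha:  [Alpha object] + [Gamma Outer object] + [Gamma]
  take Gamma:  [object] + [Gamma Outer object] + [Gamma]
  take Outer:  [object] + [Outer object]
  take object:  [object] + [object]
MRO: Top Base Mixin1 Core Beta Node Root Mid Alpha Gamma Outer object
Mid sits at index 7.

7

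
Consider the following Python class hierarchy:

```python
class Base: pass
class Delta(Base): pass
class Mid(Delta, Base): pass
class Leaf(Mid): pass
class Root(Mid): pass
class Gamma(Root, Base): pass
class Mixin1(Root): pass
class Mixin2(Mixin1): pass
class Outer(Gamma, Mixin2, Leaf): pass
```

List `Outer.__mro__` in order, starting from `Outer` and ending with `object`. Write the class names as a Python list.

L[Outer] = Outer + merge(L[Gamma], L[Mixin2], L[Leaf], [Gamma Mixin2 Leaf])
  take Gamma:  [Gamma Root Mid Delta Base object] + [Mixin2 Mixin1 Root Mid Delta Base object] + [Leaf Mid Delta Base object] + [Gamma Mixin2 Leaf]
  take Mixin2:  [Root Mid Delta Base object] + [Mixin2 Mixin1 Root Mid Delta Base object] + [Leaf Mid Delta Base object] + [Mixin2 Leaf]
  take Mixin1:  [Root Mid Delta Base object] + [Mixin1 Root Mid Delta Base object] + [Leaf Mid Delta Base object] + [Leaf]
  take Root:  [Root Mid Delta Base object] + [Root Mid Delta Base object] + [Leaf Mid Delta Base object] + [Leaf]
  take Leaf:  [Mid Delta Base object] + [Mid Delta Base object] + [Leaf Mid Delta Base object] + [Leaf]
  take Mid:  [Mid Delta Base object] + [Mid Delta Base object] + [Mid Delta Base object]
  take Delta:  [Delta Base object] + [Delta Base object] + [Delta Base object]
  take Base:  [Base object] + [Base object] + [Base object]
  take object:  [object] + [object] + [object]

[Outer, Gamma, Mixin2, Mixin1, Root, Leaf, Mid, Delta, Base, object]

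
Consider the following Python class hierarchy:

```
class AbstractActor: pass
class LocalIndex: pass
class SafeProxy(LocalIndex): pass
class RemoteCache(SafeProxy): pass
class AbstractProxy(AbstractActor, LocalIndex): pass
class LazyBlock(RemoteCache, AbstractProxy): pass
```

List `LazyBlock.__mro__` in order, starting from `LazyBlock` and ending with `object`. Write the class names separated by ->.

L[LazyBlock] = LazyBlock + merge(L[RemoteCache], L[AbstractProxy], [RemoteCache AbstractProxy])
  take RemoteCache:  [RemoteCache SafeProxy LocalIndex object] + [AbstractProxy AbstractActor LocalIndex object] + [RemoteCache AbstractProxy]
  take SafeProxy:  [SafeProxy LocalIndex object] + [AbstractProxy AbstractActor LocalIndex object] + [AbstractProxy]
  take AbstractProxy:  [LocalIndex object] + [AbstractProxy AbstractActor LocalIndex object] + [AbstractProxy]
  take AbstractActor:  [LocalIndex object] + [AbstractActor LocalIndex object]
  take LocalIndex:  [LocalIndex object] + [LocalIndex object]
  take object:  [object] + [object]

LazyBlock -> RemoteCache -> SafeProxy -> AbstractProxy -> AbstractActor -> LocalIndex -> object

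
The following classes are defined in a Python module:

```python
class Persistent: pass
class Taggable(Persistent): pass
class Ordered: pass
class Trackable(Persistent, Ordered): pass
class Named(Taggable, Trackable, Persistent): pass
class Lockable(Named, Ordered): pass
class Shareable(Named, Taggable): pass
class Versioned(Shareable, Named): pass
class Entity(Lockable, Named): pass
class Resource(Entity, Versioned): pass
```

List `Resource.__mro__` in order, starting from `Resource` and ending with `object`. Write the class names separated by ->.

L[Resource] = Resource + merge(L[Entity], L[Versioned], [Entity Versioned])
  take Entity:  [Entity Lockable Named Taggable Trackable Persistent Ordered object] + [Versioned Shareable Named Taggable Trackable Persistent Ordered object] + [Entity Versioned]
  take Lockable:  [Lockable Named Taggable Trackable Persistent Ordered object] + [Versioned Shareable Named Taggable Trackable Persistent Ordered object] + [Versioned]
  take Versioned:  [Named Taggable Trackable Persistent Ordered object] + [Versioned Shareable Named Taggable Trackable Persistent Ordered object] + [Versioned]
  take Shareable:  [Named Taggable Trackable Persistent Ordered object] + [Shareable Named Taggable Trackable Persistent Ordered object]
  take Named:  [Named Taggable Trackable Persistent Ordered object] + [Named Taggable Trackable Persistent Ordered object]
  take Taggable:  [Taggable Trackable Persistent Ordered object] + [Taggable Trackable Persistent Ordered object]
  take Trackable:  [Trackable Persistent Ordered object] + [Trackable Persistent Ordered object]
  take Persistent:  [Persistent Ordered object] + [Persistent Ordered object]
  take Ordered:  [Ordered object] + [Ordered object]
  take object:  [object] + [object]

Resource -> Entity -> Lockable -> Versioned -> Shareable -> Named -> Taggable -> Trackable -> Persistent -> Ordered -> object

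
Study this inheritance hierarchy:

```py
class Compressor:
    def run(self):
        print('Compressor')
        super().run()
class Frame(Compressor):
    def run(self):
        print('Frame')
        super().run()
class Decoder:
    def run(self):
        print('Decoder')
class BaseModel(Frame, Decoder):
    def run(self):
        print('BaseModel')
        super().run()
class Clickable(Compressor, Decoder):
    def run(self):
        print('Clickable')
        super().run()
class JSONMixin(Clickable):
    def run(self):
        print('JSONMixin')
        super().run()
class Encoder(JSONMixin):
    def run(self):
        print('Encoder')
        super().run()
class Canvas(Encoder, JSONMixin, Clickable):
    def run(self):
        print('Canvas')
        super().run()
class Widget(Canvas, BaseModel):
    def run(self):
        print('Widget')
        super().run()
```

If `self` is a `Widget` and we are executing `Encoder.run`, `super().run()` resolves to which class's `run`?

JSONMixin

L[Widget] = Widget + merge(L[Canvas], L[BaseModel], [Canvas BaseModel])
  take Canvas:  [Canvas Encoder JSONMixin Clickable Compressor Decoder object] + [BaseModel Frame Compressor Decoder object] + [Canvas BaseModel]
  take Encoder:  [Encoder JSONMixin Clickable Compressor Decoder object] + [BaseModel Frame Compressor Decoder object] + [BaseModel]
  take JSONMixin:  [JSONMixin Clickable Compressor Decoder object] + [BaseModel Frame Compressor Decoder object] + [BaseModel]
  take Clickable:  [Clickable Compressor Decoder object] + [BaseModel Frame Compressor Decoder object] + [BaseModel]
  take BaseModel:  [Compressor Decoder object] + [BaseModel Frame Compressor Decoder object] + [BaseModel]
  take Frame:  [Compressor Decoder object] + [Frame Compressor Decoder object]
  take Compressor:  [Compressor Decoder object] + [Compressor Decoder object]
  take Decoder:  [Decoder object] + [Decoder object]
  take object:  [object] + [object]
MRO: Widget Canvas Encoder JSONMixin Clickable BaseModel Frame Compressor Decoder object
super() in Encoder.run on a Widget instance goes to the class after Encoder in Widget's MRO: JSONMixin.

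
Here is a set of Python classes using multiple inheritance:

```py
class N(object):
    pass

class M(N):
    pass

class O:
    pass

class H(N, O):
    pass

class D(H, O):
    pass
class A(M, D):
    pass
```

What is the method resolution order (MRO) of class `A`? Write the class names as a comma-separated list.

L[A] = A + merge(L[M], L[D], [M D])
  take M:  [M N object] + [D H N O object] + [M D]
  take D:  [N object] + [D H N O object] + [D]
  take H:  [N object] + [H N O object]
  take N:  [N object] + [N O object]
  take O:  [object] + [O object]
  take object:  [object] + [object]

A, M, D, H, N, O, object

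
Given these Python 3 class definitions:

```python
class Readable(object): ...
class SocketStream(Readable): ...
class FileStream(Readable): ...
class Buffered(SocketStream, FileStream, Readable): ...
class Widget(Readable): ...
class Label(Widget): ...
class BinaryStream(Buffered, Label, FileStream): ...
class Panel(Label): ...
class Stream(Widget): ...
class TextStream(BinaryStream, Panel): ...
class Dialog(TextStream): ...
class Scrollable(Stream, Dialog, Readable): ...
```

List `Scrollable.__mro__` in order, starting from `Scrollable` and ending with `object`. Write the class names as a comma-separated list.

Scrollable, Stream, Dialog, TextStream, BinaryStream, Buffered, SocketStream, Panel, Label, FileStream, Widget, Readable, object

L[Scrollable] = Scrollable + merge(L[Stream], L[Dialog], L[Readable], [Stream Dialog Readable])
  take Stream:  [Stream Widget Readable object] + [Dialog TextStream BinaryStream Buffered SocketStream Panel Label FileStream Widget Readable object] + [Readable object] + [Stream Dialog Readable]
  take Dialog:  [Widget Readable object] + [Dialog TextStream BinaryStream Buffered SocketStream Panel Label FileStream Widget Readable object] + [Readable object] + [Dialog Readable]
  take TextStream:  [Widget Readable object] + [TextStream BinaryStream Buffered SocketStream Panel Label FileStream Widget Readable object] + [Readable object] + [Readable]
  take BinaryStream:  [Widget Readable object] + [BinaryStream Buffered SocketStream Panel Label FileStream Widget Readable object] + [Readable object] + [Readable]
  take Buffered:  [Widget Readable object] + [Buffered SocketStream Panel Label FileStream Widget Readable object] + [Readable object] + [Readable]
  take SocketStream:  [Widget Readable object] + [SocketStream Panel Label FileStream Widget Readable object] + [Readable object] + [Readable]
  take Panel:  [Widget Readable object] + [Panel Label FileStream Widget Readable object] + [Readable object] + [Readable]
  take Label:  [Widget Readable object] + [Label FileStream Widget Readable object] + [Readable object] + [Readable]
  take FileStream:  [Widget Readable object] + [FileStream Widget Readable object] + [Readable object] + [Readable]
  take Widget:  [Widget Readable object] + [Widget Readable object] + [Readable object] + [Readable]
  take Readable:  [Readable object] + [Readable object] + [Readable object] + [Readable]
  take object:  [object] + [object] + [object]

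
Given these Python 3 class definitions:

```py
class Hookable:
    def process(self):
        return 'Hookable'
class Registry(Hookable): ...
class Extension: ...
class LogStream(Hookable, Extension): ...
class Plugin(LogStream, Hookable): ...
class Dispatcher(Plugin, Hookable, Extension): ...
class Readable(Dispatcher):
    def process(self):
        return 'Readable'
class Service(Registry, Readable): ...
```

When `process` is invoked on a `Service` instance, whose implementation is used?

L[Service] = Service + merge(L[Registry], L[Readable], [Registry Readable])
  take Registry:  [Registry Hookable object] + [Readable Dispatcher Plugin LogStream Hookable Extension object] + [Registry Readable]
  take Readable:  [Hookable object] + [Readable Dispatcher Plugin LogStream Hookable Extension object] + [Readable]
  take Dispatcher:  [Hookable object] + [Dispatcher Plugin LogStream Hookable Extension object]
  take Plugin:  [Hookable object] + [Plugin LogStream Hookable Extension object]
  take LogStream:  [Hookable object] + [LogStream Hookable Extension object]
  take Hookable:  [Hookable object] + [Hookable Extension object]
  take Extension:  [object] + [Extension object]
  take object:  [object] + [object]
MRO: Service Registry Readable Dispatcher Plugin LogStream Hookable Extension object
process is defined in: Hookable, Readable. First along the MRO is Readable.

Readable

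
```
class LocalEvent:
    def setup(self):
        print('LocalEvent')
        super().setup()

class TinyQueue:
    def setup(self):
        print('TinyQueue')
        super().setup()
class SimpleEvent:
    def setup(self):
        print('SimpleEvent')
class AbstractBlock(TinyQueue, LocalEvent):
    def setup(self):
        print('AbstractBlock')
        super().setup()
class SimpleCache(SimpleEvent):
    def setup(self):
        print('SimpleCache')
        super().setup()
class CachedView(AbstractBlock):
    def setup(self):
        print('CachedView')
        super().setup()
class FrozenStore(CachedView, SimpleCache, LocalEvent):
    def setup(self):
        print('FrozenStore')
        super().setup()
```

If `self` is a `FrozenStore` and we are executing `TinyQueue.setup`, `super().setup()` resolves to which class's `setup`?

SimpleCache

L[FrozenStore] = FrozenStore + merge(L[CachedView], L[SimpleCache], L[LocalEvent], [CachedView SimpleCache LocalEvent])
  take CachedView:  [CachedView AbstractBlock TinyQueue LocalEvent object] + [SimpleCache SimpleEvent object] + [LocalEvent object] + [CachedView SimpleCache LocalEvent]
  take AbstractBlock:  [AbstractBlock TinyQueue LocalEvent object] + [SimpleCache SimpleEvent object] + [LocalEvent object] + [SimpleCache LocalEvent]
  take TinyQueue:  [TinyQueue LocalEvent object] + [SimpleCache SimpleEvent object] + [LocalEvent object] + [SimpleCache LocalEvent]
  take SimpleCache:  [LocalEvent object] + [SimpleCache SimpleEvent object] + [LocalEvent object] + [SimpleCache LocalEvent]
  take LocalEvent:  [LocalEvent object] + [SimpleEvent object] + [LocalEvent object] + [LocalEvent]
  take SimpleEvent:  [object] + [SimpleEvent object] + [object]
  take object:  [object] + [object] + [object]
MRO: FrozenStore CachedView AbstractBlock TinyQueue SimpleCache LocalEvent SimpleEvent object
super() in TinyQueue.setup on a FrozenStore instance goes to the class after TinyQueue in FrozenStore's MRO: SimpleCache.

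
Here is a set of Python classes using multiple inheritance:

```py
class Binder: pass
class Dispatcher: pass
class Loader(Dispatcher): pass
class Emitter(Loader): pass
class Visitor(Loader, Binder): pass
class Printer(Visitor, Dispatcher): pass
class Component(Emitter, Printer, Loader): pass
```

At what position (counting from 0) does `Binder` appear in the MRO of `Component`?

L[Component] = Component + merge(L[Emitter], L[Printer], L[Loader], [Emitter Printer Loader])
  take Emitter:  [Emitter Loader Dispatcher object] + [Printer Visitor Loader Dispatcher Binder object] + [Loader Dispatcher object] + [Emitter Printer Loader]
  take Printer:  [Loader Dispatcher object] + [Printer Visitor Loader Dispatcher Binder object] + [Loader Dispatcher object] + [Printer Loader]
  take Visitor:  [Loader Dispatcher object] + [Visitor Loader Dispatcher Binder object] + [Loader Dispatcher object] + [Loader]
  take Loader:  [Loader Dispatcher object] + [Loader Dispatcher Binder object] + [Loader Dispatcher object] + [Loader]
  take Dispatcher:  [Dispatcher object] + [Dispatcher Binder object] + [Dispatcher object]
  take Binder:  [object] + [Binder object] + [object]
  take object:  [object] + [object] + [object]
MRO: Component Emitter Printer Visitor Loader Dispatcher Binder object
Binder sits at index 6.

6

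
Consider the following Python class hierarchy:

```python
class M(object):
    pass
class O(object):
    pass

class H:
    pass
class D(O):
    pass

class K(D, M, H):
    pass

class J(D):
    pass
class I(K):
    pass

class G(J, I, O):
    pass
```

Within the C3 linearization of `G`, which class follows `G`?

L[G] = G + merge(L[J], L[I], L[O], [J I O])
  take J:  [J D O object] + [I K D O M H object] + [O object] + [J I O]
  take I:  [D O object] + [I K D O M H object] + [O object] + [I O]
  take K:  [D O object] + [K D O M H object] + [O object] + [O]
  take D:  [D O object] + [D O M H object] + [O object] + [O]
  take O:  [O object] + [O M H object] + [O object] + [O]
  take M:  [object] + [M H object] + [object]
  take H:  [object] + [H object] + [object]
  take object:  [object] + [object] + [object]
MRO: G J I K D O M H object
G is at position 0; next is J.

J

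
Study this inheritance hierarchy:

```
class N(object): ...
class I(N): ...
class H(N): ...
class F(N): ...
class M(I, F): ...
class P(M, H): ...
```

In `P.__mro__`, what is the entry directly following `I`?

L[P] = P + merge(L[M], L[H], [M H])
  take M:  [M I F N object] + [H N object] + [M H]
  take I:  [I F N object] + [H N object] + [H]
  take F:  [F N object] + [H N object] + [H]
  take H:  [N object] + [H N object] + [H]
  take N:  [N object] + [N object]
  take object:  [object] + [object]
MRO: P M I F H N object
I is at position 2; next is F.

F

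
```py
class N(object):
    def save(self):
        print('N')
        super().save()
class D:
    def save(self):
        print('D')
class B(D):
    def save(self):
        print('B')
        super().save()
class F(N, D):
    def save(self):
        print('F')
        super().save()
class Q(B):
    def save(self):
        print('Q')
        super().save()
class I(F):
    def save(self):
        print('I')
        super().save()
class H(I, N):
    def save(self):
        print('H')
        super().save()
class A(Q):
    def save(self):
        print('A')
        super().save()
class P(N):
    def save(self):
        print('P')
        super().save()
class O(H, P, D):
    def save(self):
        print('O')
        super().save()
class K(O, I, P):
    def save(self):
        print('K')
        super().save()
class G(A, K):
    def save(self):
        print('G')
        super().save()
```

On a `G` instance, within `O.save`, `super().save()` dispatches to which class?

L[G] = G + merge(L[A], L[K], [A K])
  take A:  [A Q B D object] + [K O H I F P N D object] + [A K]
  take Q:  [Q B D object] + [K O H I F P N D object] + [K]
  take B:  [B D object] + [K O H I F P N D object] + [K]
  take K:  [D object] + [K O H I F P N D object] + [K]
  take O:  [D object] + [O H I F P N D object]
  take H:  [D object] + [H I F P N D object]
  take I:  [D object] + [I F P N D object]
  take F:  [D object] + [F P N D object]
  take P:  [D object] + [P N D object]
  take N:  [D object] + [N D object]
  take D:  [D object] + [D object]
  take object:  [object] + [object]
MRO: G A Q B K O H I F P N D object
super() in O.save on a G instance goes to the class after O in G's MRO: H.

H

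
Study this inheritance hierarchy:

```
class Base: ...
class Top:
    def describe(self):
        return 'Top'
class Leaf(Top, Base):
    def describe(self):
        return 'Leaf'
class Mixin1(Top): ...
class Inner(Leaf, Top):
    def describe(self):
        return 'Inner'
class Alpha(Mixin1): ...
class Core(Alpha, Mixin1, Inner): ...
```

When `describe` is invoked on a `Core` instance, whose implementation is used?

L[Core] = Core + merge(L[Alpha], L[Mixin1], L[Inner], [Alpha Mixin1 Inner])
  take Alpha:  [Alpha Mixin1 Top object] + [Mixin1 Top object] + [Inner Leaf Top Base object] + [Alpha Mixin1 Inner]
  take Mixin1:  [Mixin1 Top object] + [Mixin1 Top object] + [Inner Leaf Top Base object] + [Mixin1 Inner]
  take Inner:  [Top object] + [Top object] + [Inner Leaf Top Base object] + [Inner]
  take Leaf:  [Top object] + [Top object] + [Leaf Top Base object]
  take Top:  [Top object] + [Top object] + [Top Base object]
  take Base:  [object] + [object] + [Base object]
  take object:  [object] + [object] + [object]
MRO: Core Alpha Mixin1 Inner Leaf Top Base object
describe is defined in: Inner, Leaf, Top. First along the MRO is Inner.

Inner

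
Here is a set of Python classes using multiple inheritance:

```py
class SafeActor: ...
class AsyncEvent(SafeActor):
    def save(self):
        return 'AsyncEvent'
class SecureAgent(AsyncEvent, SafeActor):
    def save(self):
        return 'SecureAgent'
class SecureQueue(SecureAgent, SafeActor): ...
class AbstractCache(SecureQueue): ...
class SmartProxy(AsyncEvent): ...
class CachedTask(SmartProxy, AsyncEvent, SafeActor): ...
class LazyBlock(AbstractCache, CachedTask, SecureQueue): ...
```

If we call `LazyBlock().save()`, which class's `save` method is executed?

L[LazyBlock] = LazyBlock + merge(L[AbstractCache], L[CachedTask], L[SecureQueue], [AbstractCache CachedTask SecureQueue])
  take AbstractCache:  [AbstractCache SecureQueue SecureAgent AsyncEvent SafeActor object] + [CachedTask SmartProxy AsyncEvent SafeActor object] + [SecureQueue SecureAgent AsyncEvent SafeActor object] + [AbstractCache CachedTask SecureQueue]
  take CachedTask:  [SecureQueue SecureAgent AsyncEvent SafeActor object] + [CachedTask SmartProxy AsyncEvent SafeActor object] + [SecureQueue SecureAgent AsyncEvent SafeActor object] + [CachedTask SecureQueue]
  take SecureQueue:  [SecureQueue SecureAgent AsyncEvent SafeActor object] + [SmartProxy AsyncEvent SafeActor object] + [SecureQueue SecureAgent AsyncEvent SafeActor object] + [SecureQueue]
  take SecureAgent:  [SecureAgent AsyncEvent SafeActor object] + [SmartProxy AsyncEvent SafeActor object] + [SecureAgent AsyncEvent SafeActor object]
  take SmartProxy:  [AsyncEvent SafeActor object] + [SmartProxy AsyncEvent SafeActor object] + [AsyncEvent SafeActor object]
  take AsyncEvent:  [AsyncEvent SafeActor object] + [AsyncEvent SafeActor object] + [AsyncEvent SafeActor object]
  take SafeActor:  [SafeActor object] + [SafeActor object] + [SafeActor object]
  take object:  [object] + [object] + [object]
MRO: LazyBlock AbstractCache CachedTask SecureQueue SecureAgent SmartProxy AsyncEvent SafeActor object
save is defined in: AsyncEvent, SecureAgent. First along the MRO is SecureAgent.

SecureAgent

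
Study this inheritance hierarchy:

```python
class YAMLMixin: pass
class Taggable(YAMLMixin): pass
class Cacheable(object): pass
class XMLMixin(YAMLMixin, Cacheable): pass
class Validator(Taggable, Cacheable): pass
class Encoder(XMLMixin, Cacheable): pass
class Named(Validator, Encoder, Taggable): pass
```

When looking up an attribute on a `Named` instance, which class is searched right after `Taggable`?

L[Named] = Named + merge(L[Validator], L[Encoder], L[Taggable], [Validator Encoder Taggable])
  take Validator:  [Validator Taggable YAMLMixin Cacheable object] + [Encoder XMLMixin YAMLMixin Cacheable object] + [Taggable YAMLMixin object] + [Validator Encoder Taggable]
  take Encoder:  [Taggable YAMLMixin Cacheable object] + [Encoder XMLMixin YAMLMixin Cacheable object] + [Taggable YAMLMixin object] + [Encoder Taggable]
  take Taggable:  [Taggable YAMLMixin Cacheable object] + [XMLMixin YAMLMixin Cacheable object] + [Taggable YAMLMixin object] + [Taggable]
  take XMLMixin:  [YAMLMixin Cacheable object] + [XMLMixin YAMLMixin Cacheable object] + [YAMLMixin object]
  take YAMLMixin:  [YAMLMixin Cacheable object] + [YAMLMixin Cacheable object] + [YAMLMixin object]
  take Cacheable:  [Cacheable object] + [Cacheable object] + [object]
  take object:  [object] + [object] + [object]
MRO: Named Validator Encoder Taggable XMLMixin YAMLMixin Cacheable object
Taggable is at position 3; next is XMLMixin.

XMLMixin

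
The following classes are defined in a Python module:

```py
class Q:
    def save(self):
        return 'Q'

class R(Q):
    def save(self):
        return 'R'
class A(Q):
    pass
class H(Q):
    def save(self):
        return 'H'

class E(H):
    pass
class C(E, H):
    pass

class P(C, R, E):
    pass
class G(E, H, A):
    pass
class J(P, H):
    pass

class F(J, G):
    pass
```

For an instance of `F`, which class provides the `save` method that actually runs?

L[F] = F + merge(L[J], L[G], [J G])
  take J:  [J P C R E H Q object] + [G E H A Q object] + [J G]
  take P:  [P C R E H Q object] + [G E H A Q object] + [G]
  take C:  [C R E H Q object] + [G E H A Q object] + [G]
  take R:  [R E H Q object] + [G E H A Q object] + [G]
  take G:  [E H Q object] + [G E H A Q object] + [G]
  take E:  [E H Q object] + [E H A Q object]
  take H:  [H Q object] + [H A Q object]
  take A:  [Q object] + [A Q object]
  take Q:  [Q object] + [Q object]
  take object:  [object] + [object]
MRO: F J P C R G E H A Q object
save is defined in: H, Q, R. First along the MRO is R.

R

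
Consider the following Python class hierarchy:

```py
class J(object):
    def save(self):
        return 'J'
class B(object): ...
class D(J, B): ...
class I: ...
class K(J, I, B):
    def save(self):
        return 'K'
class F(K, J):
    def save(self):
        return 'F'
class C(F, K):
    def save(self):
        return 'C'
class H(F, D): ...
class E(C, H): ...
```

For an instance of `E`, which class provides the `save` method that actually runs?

C

L[E] = E + merge(L[C], L[H], [C H])
  take C:  [C F K J I B object] + [H F K D J I B object] + [C H]
  take H:  [F K J I B object] + [H F K D J I B object] + [H]
  take F:  [F K J I B object] + [F K D J I B object]
  take K:  [K J I B object] + [K D J I B object]
  take D:  [J I B object] + [D J I B object]
  take J:  [J I B object] + [J I B object]
  take I:  [I B object] + [I B object]
  take B:  [B object] + [B object]
  take object:  [object] + [object]
MRO: E C H F K D J I B object
save is defined in: C, F, J, K. First along the MRO is C.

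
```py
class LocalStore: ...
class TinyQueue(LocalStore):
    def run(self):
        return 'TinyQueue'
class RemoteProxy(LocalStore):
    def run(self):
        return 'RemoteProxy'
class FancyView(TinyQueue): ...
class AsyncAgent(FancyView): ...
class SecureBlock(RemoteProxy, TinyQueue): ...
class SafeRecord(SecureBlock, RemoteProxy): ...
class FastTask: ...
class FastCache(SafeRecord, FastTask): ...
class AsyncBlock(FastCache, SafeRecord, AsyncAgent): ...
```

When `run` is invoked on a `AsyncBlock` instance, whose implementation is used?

RemoteProxy

L[AsyncBlock] = AsyncBlock + merge(L[FastCache], L[SafeRecord], L[AsyncAgent], [FastCache SafeRecord AsyncAgent])
  take FastCache:  [FastCache SafeRecord SecureBlock RemoteProxy TinyQueue LocalStore FastTask object] + [SafeRecord SecureBlock RemoteProxy TinyQueue LocalStore object] + [AsyncAgent FancyView TinyQueue LocalStore object] + [FastCache SafeRecord AsyncAgent]
  take SafeRecord:  [SafeRecord SecureBlock RemoteProxy TinyQueue LocalStore FastTask object] + [SafeRecord SecureBlock RemoteProxy TinyQueue LocalStore object] + [AsyncAgent FancyView TinyQueue LocalStore object] + [SafeRecord AsyncAgent]
  take SecureBlock:  [SecureBlock RemoteProxy TinyQueue LocalStore FastTask object] + [SecureBlock RemoteProxy TinyQueue LocalStore object] + [AsyncAgent FancyView TinyQueue LocalStore object] + [AsyncAgent]
  take RemoteProxy:  [RemoteProxy TinyQueue LocalStore FastTask object] + [RemoteProxy TinyQueue LocalStore object] + [AsyncAgent FancyView TinyQueue LocalStore object] + [AsyncAgent]
  take AsyncAgent:  [TinyQueue LocalStore FastTask object] + [TinyQueue LocalStore object] + [AsyncAgent FancyView TinyQueue LocalStore object] + [AsyncAgent]
  take FancyView:  [TinyQueue LocalStore FastTask object] + [TinyQueue LocalStore object] + [FancyView TinyQueue LocalStore object]
  take TinyQueue:  [TinyQueue LocalStore FastTask object] + [TinyQueue LocalStore object] + [TinyQueue LocalStore object]
  take LocalStore:  [LocalStore FastTask object] + [LocalStore object] + [LocalStore object]
  take FastTask:  [FastTask object] + [object] + [object]
  take object:  [object] + [object] + [object]
MRO: AsyncBlock FastCache SafeRecord SecureBlock RemoteProxy AsyncAgent FancyView TinyQueue LocalStore FastTask object
run is defined in: RemoteProxy, TinyQueue. First along the MRO is RemoteProxy.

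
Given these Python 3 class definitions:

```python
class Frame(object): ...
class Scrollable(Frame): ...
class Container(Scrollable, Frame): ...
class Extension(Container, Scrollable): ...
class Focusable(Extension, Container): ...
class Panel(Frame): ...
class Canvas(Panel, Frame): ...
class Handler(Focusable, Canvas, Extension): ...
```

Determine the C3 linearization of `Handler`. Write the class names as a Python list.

L[Handler] = Handler + merge(L[Focusable], L[Canvas], L[Extension], [Focusable Canvas Extension])
  take Focusable:  [Focusable Extension Container Scrollable Frame object] + [Canvas Panel Frame object] + [Extension Container Scrollable Frame object] + [Focusable Canvas Extension]
  take Canvas:  [Extension Container Scrollable Frame object] + [Canvas Panel Frame object] + [Extension Container Scrollable Frame object] + [Canvas Extension]
  take Extension:  [Extension Container Scrollable Frame object] + [Panel Frame object] + [Extension Container Scrollable Frame object] + [Extension]
  take Container:  [Container Scrollable Frame object] + [Panel Frame object] + [Container Scrollable Frame object]
  take Scrollable:  [Scrollable Frame object] + [Panel Frame object] + [Scrollable Frame object]
  take Panel:  [Frame object] + [Panel Frame object] + [Frame object]
  take Frame:  [Frame object] + [Frame object] + [Frame object]
  take object:  [object] + [object] + [object]

[Handler, Focusable, Canvas, Extension, Container, Scrollable, Panel, Frame, object]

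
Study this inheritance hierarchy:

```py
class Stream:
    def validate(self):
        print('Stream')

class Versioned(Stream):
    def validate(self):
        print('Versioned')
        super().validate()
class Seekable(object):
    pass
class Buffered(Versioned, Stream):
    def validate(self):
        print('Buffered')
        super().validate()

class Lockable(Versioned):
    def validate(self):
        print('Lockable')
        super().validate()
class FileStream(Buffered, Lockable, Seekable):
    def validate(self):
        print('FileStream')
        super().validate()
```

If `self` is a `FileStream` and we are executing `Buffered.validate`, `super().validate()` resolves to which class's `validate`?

L[FileStream] = FileStream + merge(L[Buffered], L[Lockable], L[Seekable], [Buffered Lockable Seekable])
  take Buffered:  [Buffered Versioned Stream object] + [Lockable Versioned Stream object] + [Seekable object] + [Buffered Lockable Seekable]
  take Lockable:  [Versioned Stream object] + [Lockable Versioned Stream object] + [Seekable object] + [Lockable Seekable]
  take Versioned:  [Versioned Stream object] + [Versioned Stream object] + [Seekable object] + [Seekable]
  take Stream:  [Stream object] + [Stream object] + [Seekable object] + [Seekable]
  take Seekable:  [object] + [object] + [Seekable object] + [Seekable]
  take object:  [object] + [object] + [object]
MRO: FileStream Buffered Lockable Versioned Stream Seekable object
super() in Buffered.validate on a FileStream instance goes to the class after Buffered in FileStream's MRO: Lockable.

Lockable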